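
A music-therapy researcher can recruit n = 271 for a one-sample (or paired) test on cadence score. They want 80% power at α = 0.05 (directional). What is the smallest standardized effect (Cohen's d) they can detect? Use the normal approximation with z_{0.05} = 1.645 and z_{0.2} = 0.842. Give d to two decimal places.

d_min ≈ 0.15

For a single sample (or paired design) of n = 271: d_min = (z_{α} + z_β)/√n.
z-sum = 1.645 + 0.842 = 2.487.
d_min = 2.487 / √271 = 2.487 / 16.462 = 0.151.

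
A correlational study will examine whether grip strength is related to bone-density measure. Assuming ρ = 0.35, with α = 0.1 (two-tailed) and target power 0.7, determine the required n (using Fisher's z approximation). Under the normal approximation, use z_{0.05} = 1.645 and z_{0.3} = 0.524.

n = 39

Fisher's z: C = ½·ln((1+r)/(1−r)) = ½·ln(2.0769) = 0.3654.
n = ((z_{α/2} + z_β)/C)² + 3.
(1.645 + 0.524) / 0.3654 = 2.169 / 0.3654 = 5.936.
n = 5.936² + 3 = 35.24 + 3 = 38.2.
Round up.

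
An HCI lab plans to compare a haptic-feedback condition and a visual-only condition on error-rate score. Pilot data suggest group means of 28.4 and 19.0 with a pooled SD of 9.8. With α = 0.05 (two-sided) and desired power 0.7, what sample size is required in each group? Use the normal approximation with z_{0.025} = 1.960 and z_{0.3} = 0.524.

n = 14 per group

Cohen's d = |M₁ − M₂| / SD_pooled = |28.4 − 19.0| / 9.8 = 9.4 / 9.8 = 0.959.
For two independent groups with equal n: n = 2·((z_{α/2} + z_β) / d)².
z_{α/2} + z_β = 1.960 + 0.524 = 2.484.
n = 2 × (2.484 / 0.959)² = 2 × 2.590² = 2 × 6.71 = 13.4.
Round up to the next whole participant.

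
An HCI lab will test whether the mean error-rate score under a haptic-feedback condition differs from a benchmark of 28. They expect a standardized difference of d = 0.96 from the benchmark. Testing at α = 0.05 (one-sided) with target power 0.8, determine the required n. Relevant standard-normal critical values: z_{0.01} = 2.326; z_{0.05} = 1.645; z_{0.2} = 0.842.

n = 7

For a one-sample test: n = ((z_{α} + z_β) / d)².
z_{α} + z_β = 1.645 + 0.842 = 2.487.
n = (2.487 / 0.96)² = 2.591² = 6.71.
Round up.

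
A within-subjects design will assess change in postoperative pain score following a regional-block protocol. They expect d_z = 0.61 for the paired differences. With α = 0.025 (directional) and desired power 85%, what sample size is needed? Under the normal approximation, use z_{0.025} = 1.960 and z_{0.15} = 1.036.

For a paired (one-sample on differences) test: n = ((z_{α} + z_β) / d)².
z_{α} + z_β = 1.960 + 1.036 = 2.996.
n = (2.996 / 0.61)² = 4.911² = 24.12.
Round up.

n = 25 pairs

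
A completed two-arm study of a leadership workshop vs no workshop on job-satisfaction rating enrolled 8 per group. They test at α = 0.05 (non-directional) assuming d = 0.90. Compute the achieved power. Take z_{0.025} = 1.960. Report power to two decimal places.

For two equal groups, power = Φ(d·√(n/2) − z_{α/2}).
d·√(n/2) = 0.90 × √(8/2) = 0.90 × 2.000 = 1.800.
z_β = 1.800 − 1.960 = -0.160.
Power = Φ(-0.160) = 0.436.

power ≈ 0.44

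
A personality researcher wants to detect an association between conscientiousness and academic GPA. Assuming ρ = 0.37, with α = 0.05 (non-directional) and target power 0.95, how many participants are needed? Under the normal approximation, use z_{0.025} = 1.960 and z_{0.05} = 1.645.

Fisher's z: C = ½·ln((1+r)/(1−r)) = ½·ln(2.1746) = 0.3884.
n = ((z_{α/2} + z_β)/C)² + 3.
(1.960 + 1.645) / 0.3884 = 3.605 / 0.3884 = 9.282.
n = 9.282² + 3 = 86.15 + 3 = 89.1.
Round up.

n = 90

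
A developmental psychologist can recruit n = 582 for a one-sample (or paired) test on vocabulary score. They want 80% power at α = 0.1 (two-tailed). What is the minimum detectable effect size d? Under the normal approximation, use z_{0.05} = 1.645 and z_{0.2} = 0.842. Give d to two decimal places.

d_min ≈ 0.10

For a single sample (or paired design) of n = 582: d_min = (z_{α/2} + z_β)/√n.
z-sum = 1.645 + 0.842 = 2.487.
d_min = 2.487 / √582 = 2.487 / 24.125 = 0.103.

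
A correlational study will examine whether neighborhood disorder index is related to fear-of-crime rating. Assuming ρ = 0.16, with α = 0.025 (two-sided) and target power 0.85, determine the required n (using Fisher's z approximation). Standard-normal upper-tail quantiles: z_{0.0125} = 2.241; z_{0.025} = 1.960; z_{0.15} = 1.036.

n = 416

Fisher's z: C = ½·ln((1+r)/(1−r)) = ½·ln(1.3810) = 0.1614.
n = ((z_{α/2} + z_β)/C)² + 3.
(2.241 + 1.036) / 0.1614 = 3.277 / 0.1614 = 20.304.
n = 20.304² + 3 = 412.24 + 3 = 415.2.
Round up.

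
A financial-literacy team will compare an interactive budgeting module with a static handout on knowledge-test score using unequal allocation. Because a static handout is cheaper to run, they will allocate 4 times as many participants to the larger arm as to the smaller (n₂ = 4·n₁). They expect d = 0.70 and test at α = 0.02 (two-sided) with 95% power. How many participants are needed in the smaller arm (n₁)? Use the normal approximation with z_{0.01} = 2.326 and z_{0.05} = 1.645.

n₁ = 41

With allocation ratio k = n₂/n₁ = 4, Var(x̄₁−x̄₂) = σ²(1/n₁ + 1/(k·n₁)) = σ²·(k+1)/(k·n₁).
So n₁ = (1 + 1/k)·((z_{α/2} + z_β)/d)² = 1.250 × (3.971/0.70)².
n₁ = 1.250 × 32.18 = 40.2.
Round up: n₁ = 41, giving n₂ = 4 × 41 = 164.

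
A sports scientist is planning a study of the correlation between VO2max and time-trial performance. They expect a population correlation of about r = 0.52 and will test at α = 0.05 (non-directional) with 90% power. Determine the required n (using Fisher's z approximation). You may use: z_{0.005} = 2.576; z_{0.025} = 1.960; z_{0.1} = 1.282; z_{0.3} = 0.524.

Fisher's z: C = ½·ln((1+r)/(1−r)) = ½·ln(3.1667) = 0.5763.
n = ((z_{α/2} + z_β)/C)² + 3.
(1.960 + 1.282) / 0.5763 = 3.242 / 0.5763 = 5.626.
n = 5.626² + 3 = 31.65 + 3 = 34.6.
Round up.

n = 35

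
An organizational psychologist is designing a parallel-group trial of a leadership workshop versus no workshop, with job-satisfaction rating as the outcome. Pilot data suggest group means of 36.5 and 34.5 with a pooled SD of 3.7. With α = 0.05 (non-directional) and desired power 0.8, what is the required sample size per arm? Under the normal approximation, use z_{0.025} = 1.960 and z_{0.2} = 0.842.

n = 54 per group

Cohen's d = |M₁ − M₂| / SD_pooled = |36.5 − 34.5| / 3.7 = 2.0 / 3.7 = 0.541.
For two independent groups with equal n: n = 2·((z_{α/2} + z_β) / d)².
z_{α/2} + z_β = 1.960 + 0.842 = 2.802.
n = 2 × (2.802 / 0.541)² = 2 × 5.179² = 2 × 26.83 = 53.7.
Round up to the next whole participant.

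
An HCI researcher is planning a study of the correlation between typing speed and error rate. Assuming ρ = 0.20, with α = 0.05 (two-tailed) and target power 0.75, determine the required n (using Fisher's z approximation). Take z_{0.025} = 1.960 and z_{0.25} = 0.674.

n = 172

Fisher's z: C = ½·ln((1+r)/(1−r)) = ½·ln(1.5000) = 0.2027.
n = ((z_{α/2} + z_β)/C)² + 3.
(1.960 + 0.674) / 0.2027 = 2.634 / 0.2027 = 12.995.
n = 12.995² + 3 = 168.86 + 3 = 171.9.
Round up.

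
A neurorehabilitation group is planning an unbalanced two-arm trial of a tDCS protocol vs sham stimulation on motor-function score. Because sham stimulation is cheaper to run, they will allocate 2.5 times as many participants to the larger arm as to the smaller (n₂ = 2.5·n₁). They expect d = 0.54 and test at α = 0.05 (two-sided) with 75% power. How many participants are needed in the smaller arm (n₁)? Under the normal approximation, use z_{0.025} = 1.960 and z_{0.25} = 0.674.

n₁ = 34

With allocation ratio k = n₂/n₁ = 2.5, Var(x̄₁−x̄₂) = σ²(1/n₁ + 1/(k·n₁)) = σ²·(k+1)/(k·n₁).
So n₁ = (1 + 1/k)·((z_{α/2} + z_β)/d)² = 1.400 × (2.634/0.54)².
n₁ = 1.400 × 23.79 = 33.3.
Round up: n₁ = 34, giving n₂ = 2.5 × 34 = 85.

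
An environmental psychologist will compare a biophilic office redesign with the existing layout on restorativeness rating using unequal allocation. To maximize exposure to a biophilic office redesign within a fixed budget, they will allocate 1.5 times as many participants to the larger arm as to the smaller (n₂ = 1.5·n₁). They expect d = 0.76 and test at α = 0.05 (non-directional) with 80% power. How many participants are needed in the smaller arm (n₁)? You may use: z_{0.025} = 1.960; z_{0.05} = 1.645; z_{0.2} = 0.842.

With allocation ratio k = n₂/n₁ = 1.5, Var(x̄₁−x̄₂) = σ²(1/n₁ + 1/(k·n₁)) = σ²·(k+1)/(k·n₁).
So n₁ = (1 + 1/k)·((z_{α/2} + z_β)/d)² = 1.667 × (2.802/0.76)².
n₁ = 1.667 × 13.59 = 22.7.
Round up: n₁ = 23, giving n₂ = ⌈1.5 × 23⌉ = ⌈34.5⌉ = 35.

n₁ = 23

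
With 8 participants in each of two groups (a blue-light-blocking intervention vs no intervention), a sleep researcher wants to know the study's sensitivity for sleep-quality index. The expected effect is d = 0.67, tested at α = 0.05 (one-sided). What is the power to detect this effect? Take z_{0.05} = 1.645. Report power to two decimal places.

power ≈ 0.38

For two equal groups, power = Φ(d·√(n/2) − z_{α}).
d·√(n/2) = 0.67 × √(8/2) = 0.67 × 2.000 = 1.340.
z_β = 1.340 − 1.645 = -0.305.
Power = Φ(-0.305) = 0.380.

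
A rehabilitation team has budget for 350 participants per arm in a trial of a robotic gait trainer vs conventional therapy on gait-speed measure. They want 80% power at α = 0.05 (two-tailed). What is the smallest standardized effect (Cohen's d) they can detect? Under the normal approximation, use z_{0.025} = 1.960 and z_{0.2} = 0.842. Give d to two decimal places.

d_min ≈ 0.21

For two independent groups of n = 350 each: d_min = (z_{α/2} + z_β)·√(2/n).
z-sum = 1.960 + 0.842 = 2.802.
d_min = 2.802 × √(2/350) = 2.802 × 0.0756 = 0.212.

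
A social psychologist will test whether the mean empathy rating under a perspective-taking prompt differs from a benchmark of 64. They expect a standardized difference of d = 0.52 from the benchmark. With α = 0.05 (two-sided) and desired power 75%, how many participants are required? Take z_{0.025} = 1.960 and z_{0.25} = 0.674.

n = 26

For a one-sample test: n = ((z_{α/2} + z_β) / d)².
z_{α/2} + z_β = 1.960 + 0.674 = 2.634.
n = (2.634 / 0.52)² = 5.065² = 25.66.
Round up.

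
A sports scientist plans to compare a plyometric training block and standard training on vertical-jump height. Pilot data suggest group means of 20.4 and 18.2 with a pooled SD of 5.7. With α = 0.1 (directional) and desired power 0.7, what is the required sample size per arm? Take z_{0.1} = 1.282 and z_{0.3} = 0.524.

Cohen's d = |M₁ − M₂| / SD_pooled = |20.4 − 18.2| / 5.7 = 2.2 / 5.7 = 0.386.
For two independent groups with equal n: n = 2·((z_{α} + z_β) / d)².
z_{α} + z_β = 1.282 + 0.524 = 1.806.
n = 2 × (1.806 / 0.386)² = 2 × 4.679² = 2 × 21.89 = 43.8.
Round up to the next whole participant.

n = 44 per group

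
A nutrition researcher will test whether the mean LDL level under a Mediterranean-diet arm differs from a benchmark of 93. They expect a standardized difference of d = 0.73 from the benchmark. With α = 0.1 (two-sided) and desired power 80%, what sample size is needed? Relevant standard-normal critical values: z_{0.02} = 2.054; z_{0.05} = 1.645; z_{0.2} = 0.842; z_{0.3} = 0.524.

For a one-sample test: n = ((z_{α/2} + z_β) / d)².
z_{α/2} + z_β = 1.645 + 0.842 = 2.487.
n = (2.487 / 0.73)² = 3.407² = 11.61.
Round up.

n = 12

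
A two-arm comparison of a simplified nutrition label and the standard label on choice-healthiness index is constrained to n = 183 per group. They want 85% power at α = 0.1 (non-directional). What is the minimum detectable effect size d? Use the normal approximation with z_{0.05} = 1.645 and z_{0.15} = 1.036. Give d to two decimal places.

For two independent groups of n = 183 each: d_min = (z_{α/2} + z_β)·√(2/n).
z-sum = 1.645 + 1.036 = 2.681.
d_min = 2.681 × √(2/183) = 2.681 × 0.1045 = 0.280.

d_min ≈ 0.28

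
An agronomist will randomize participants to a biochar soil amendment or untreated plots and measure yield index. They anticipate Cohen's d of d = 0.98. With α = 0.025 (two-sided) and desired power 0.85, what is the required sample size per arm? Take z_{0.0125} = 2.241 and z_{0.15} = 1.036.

For two independent groups with equal n: n = 2·((z_{α/2} + z_β) / d)².
z_{α/2} + z_β = 2.241 + 1.036 = 3.277.
n = 2 × (3.277 / 0.98)² = 2 × 3.344² = 2 × 11.18 = 22.4.
Round up to the next whole participant.

n = 23 per group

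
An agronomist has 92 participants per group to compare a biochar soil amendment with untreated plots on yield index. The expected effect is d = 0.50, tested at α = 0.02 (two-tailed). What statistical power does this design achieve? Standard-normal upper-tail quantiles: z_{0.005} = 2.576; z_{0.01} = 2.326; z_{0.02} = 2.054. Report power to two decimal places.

power ≈ 0.86

For two equal groups, power = Φ(d·√(n/2) − z_{α/2}).
d·√(n/2) = 0.50 × √(92/2) = 0.50 × 6.782 = 3.391.
z_β = 3.391 − 2.326 = 1.065.
Power = Φ(1.065) = 0.857.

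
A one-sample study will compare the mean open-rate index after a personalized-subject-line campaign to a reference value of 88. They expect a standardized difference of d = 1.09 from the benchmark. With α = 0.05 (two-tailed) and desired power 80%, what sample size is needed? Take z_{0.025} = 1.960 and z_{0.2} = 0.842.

n = 7

For a one-sample test: n = ((z_{α/2} + z_β) / d)².
z_{α/2} + z_β = 1.960 + 0.842 = 2.802.
n = (2.802 / 1.09)² = 2.571² = 6.61.
Round up.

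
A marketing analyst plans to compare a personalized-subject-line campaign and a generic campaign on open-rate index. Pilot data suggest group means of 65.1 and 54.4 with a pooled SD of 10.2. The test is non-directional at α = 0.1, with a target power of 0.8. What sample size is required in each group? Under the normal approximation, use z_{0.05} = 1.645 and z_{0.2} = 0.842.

Cohen's d = |M₁ − M₂| / SD_pooled = |65.1 − 54.4| / 10.2 = 10.7 / 10.2 = 1.049.
For two independent groups with equal n: n = 2·((z_{α/2} + z_β) / d)².
z_{α/2} + z_β = 1.645 + 0.842 = 2.487.
n = 2 × (2.487 / 1.049)² = 2 × 2.371² = 2 × 5.62 = 11.2.
Round up to the next whole participant.

n = 12 per group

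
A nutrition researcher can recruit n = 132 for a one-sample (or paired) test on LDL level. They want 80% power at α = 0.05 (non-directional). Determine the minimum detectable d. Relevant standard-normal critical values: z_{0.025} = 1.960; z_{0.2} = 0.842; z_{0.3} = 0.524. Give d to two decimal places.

d_min ≈ 0.24

For a single sample (or paired design) of n = 132: d_min = (z_{α/2} + z_β)/√n.
z-sum = 1.960 + 0.842 = 2.802.
d_min = 2.802 / √132 = 2.802 / 11.489 = 0.244.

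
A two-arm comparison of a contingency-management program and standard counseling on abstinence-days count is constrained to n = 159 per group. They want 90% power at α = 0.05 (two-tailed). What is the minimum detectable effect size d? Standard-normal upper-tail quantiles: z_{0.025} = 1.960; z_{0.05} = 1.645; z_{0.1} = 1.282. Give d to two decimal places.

d_min ≈ 0.36

For two independent groups of n = 159 each: d_min = (z_{α/2} + z_β)·√(2/n).
z-sum = 1.960 + 1.282 = 3.242.
d_min = 3.242 × √(2/159) = 3.242 × 0.1122 = 0.364.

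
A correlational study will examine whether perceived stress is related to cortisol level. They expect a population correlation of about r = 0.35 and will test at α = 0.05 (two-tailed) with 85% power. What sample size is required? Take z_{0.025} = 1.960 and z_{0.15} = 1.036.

n = 71

Fisher's z: C = ½·ln((1+r)/(1−r)) = ½·ln(2.0769) = 0.3654.
n = ((z_{α/2} + z_β)/C)² + 3.
(1.960 + 1.036) / 0.3654 = 2.996 / 0.3654 = 8.199.
n = 8.199² + 3 = 67.23 + 3 = 70.2.
Round up.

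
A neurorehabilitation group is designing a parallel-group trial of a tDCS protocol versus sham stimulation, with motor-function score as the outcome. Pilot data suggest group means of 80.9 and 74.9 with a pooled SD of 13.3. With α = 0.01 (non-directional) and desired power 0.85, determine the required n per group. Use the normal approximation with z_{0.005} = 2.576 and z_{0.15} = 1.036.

n = 129 per group

Cohen's d = |M₁ − M₂| / SD_pooled = |80.9 − 74.9| / 13.3 = 6.0 / 13.3 = 0.451.
For two independent groups with equal n: n = 2·((z_{α/2} + z_β) / d)².
z_{α/2} + z_β = 2.576 + 1.036 = 3.612.
n = 2 × (3.612 / 0.451)² = 2 × 8.009² = 2 × 64.14 = 128.3.
Round up to the next whole participant.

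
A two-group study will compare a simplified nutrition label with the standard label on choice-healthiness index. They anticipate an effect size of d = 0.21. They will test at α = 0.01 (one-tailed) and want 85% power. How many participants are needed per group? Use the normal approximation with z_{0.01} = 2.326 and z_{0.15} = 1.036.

For two independent groups with equal n: n = 2·((z_{α} + z_β) / d)².
z_{α} + z_β = 2.326 + 1.036 = 3.362.
n = 2 × (3.362 / 0.21)² = 2 × 16.010² = 2 × 256.30 = 512.6.
Round up to the next whole participant.

n = 513 per group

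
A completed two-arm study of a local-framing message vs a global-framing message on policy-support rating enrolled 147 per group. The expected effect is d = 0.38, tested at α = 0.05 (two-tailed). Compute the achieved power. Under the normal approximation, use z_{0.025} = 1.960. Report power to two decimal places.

For two equal groups, power = Φ(d·√(n/2) − z_{α/2}).
d·√(n/2) = 0.38 × √(147/2) = 0.38 × 8.573 = 3.258.
z_β = 3.258 − 1.960 = 1.298.
Power = Φ(1.298) = 0.903.

power ≈ 0.90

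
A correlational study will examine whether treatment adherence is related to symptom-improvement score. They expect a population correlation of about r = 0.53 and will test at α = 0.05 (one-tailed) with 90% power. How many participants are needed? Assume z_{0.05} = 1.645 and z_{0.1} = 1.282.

n = 28

Fisher's z: C = ½·ln((1+r)/(1−r)) = ½·ln(3.2553) = 0.5901.
n = ((z_{α} + z_β)/C)² + 3.
(1.645 + 1.282) / 0.5901 = 2.927 / 0.5901 = 4.960.
n = 4.960² + 3 = 24.60 + 3 = 27.6.
Round up.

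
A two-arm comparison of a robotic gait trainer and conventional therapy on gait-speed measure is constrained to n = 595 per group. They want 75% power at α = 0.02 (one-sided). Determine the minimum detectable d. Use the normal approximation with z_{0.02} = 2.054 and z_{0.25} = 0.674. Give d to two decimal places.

d_min ≈ 0.16

For two independent groups of n = 595 each: d_min = (z_{α} + z_β)·√(2/n).
z-sum = 2.054 + 0.674 = 2.728.
d_min = 2.728 × √(2/595) = 2.728 × 0.0580 = 0.158.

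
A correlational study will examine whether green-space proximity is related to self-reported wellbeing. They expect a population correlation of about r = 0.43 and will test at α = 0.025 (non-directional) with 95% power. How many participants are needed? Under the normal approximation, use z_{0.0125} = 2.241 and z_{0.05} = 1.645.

n = 75

Fisher's z: C = ½·ln((1+r)/(1−r)) = ½·ln(2.5088) = 0.4599.
n = ((z_{α/2} + z_β)/C)² + 3.
(2.241 + 1.645) / 0.4599 = 3.886 / 0.4599 = 8.450.
n = 8.450² + 3 = 71.40 + 3 = 74.4.
Round up.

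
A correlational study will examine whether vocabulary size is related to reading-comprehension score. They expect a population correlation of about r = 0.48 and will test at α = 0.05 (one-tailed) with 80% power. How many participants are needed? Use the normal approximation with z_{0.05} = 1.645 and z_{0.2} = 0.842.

n = 26

Fisher's z: C = ½·ln((1+r)/(1−r)) = ½·ln(2.8462) = 0.5230.
n = ((z_{α} + z_β)/C)² + 3.
(1.645 + 0.842) / 0.5230 = 2.487 / 0.5230 = 4.755.
n = 4.755² + 3 = 22.61 + 3 = 25.6.
Round up.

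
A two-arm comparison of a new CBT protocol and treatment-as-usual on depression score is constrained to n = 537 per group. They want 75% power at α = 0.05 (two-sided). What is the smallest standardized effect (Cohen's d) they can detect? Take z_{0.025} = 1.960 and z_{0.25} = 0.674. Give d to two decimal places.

For two independent groups of n = 537 each: d_min = (z_{α/2} + z_β)·√(2/n).
z-sum = 1.960 + 0.674 = 2.634.
d_min = 2.634 × √(2/537) = 2.634 × 0.0610 = 0.161.

d_min ≈ 0.16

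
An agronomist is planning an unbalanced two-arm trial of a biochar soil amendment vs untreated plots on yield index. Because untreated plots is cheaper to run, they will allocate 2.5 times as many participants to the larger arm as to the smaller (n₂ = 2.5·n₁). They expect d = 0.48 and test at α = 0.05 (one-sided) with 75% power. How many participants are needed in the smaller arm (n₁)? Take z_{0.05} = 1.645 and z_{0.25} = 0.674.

With allocation ratio k = n₂/n₁ = 2.5, Var(x̄₁−x̄₂) = σ²(1/n₁ + 1/(k·n₁)) = σ²·(k+1)/(k·n₁).
So n₁ = (1 + 1/k)·((z_{α} + z_β)/d)² = 1.400 × (2.319/0.48)².
n₁ = 1.400 × 23.34 = 32.7.
Round up: n₁ = 33, giving n₂ = ⌈2.5 × 33⌉ = ⌈82.5⌉ = 83.

n₁ = 33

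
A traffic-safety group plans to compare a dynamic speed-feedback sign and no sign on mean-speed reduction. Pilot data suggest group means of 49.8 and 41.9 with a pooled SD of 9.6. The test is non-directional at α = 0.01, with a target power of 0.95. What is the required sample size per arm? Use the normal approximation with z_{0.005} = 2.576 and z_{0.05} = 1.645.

n = 53 per group

Cohen's d = |M₁ − M₂| / SD_pooled = |49.8 − 41.9| / 9.6 = 7.9 / 9.6 = 0.823.
For two independent groups with equal n: n = 2·((z_{α/2} + z_β) / d)².
z_{α/2} + z_β = 2.576 + 1.645 = 4.221.
n = 2 × (4.221 / 0.823)² = 2 × 5.129² = 2 × 26.30 = 52.6.
Round up to the next whole participant.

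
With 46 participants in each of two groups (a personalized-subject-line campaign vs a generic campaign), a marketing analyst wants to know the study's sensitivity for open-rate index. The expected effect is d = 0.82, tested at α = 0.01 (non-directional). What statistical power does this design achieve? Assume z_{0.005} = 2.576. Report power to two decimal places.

For two equal groups, power = Φ(d·√(n/2) − z_{α/2}).
d·√(n/2) = 0.82 × √(46/2) = 0.82 × 4.796 = 3.933.
z_β = 3.933 − 2.576 = 1.357.
Power = Φ(1.357) = 0.913.

power ≈ 0.91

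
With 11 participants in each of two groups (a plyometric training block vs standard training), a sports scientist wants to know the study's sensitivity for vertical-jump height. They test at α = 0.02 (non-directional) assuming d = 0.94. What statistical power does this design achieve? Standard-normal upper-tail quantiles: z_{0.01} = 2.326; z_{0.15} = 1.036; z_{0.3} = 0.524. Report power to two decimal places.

power ≈ 0.45

For two equal groups, power = Φ(d·√(n/2) − z_{α/2}).
d·√(n/2) = 0.94 × √(11/2) = 0.94 × 2.345 = 2.204.
z_β = 2.204 − 2.326 = -0.122.
Power = Φ(-0.122) = 0.452.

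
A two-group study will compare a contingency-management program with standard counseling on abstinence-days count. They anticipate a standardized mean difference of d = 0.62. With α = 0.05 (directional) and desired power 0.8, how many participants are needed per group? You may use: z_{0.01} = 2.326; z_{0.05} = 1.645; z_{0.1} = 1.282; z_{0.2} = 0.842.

n = 33 per group

For two independent groups with equal n: n = 2·((z_{α} + z_β) / d)².
z_{α} + z_β = 1.645 + 0.842 = 2.487.
n = 2 × (2.487 / 0.62)² = 2 × 4.011² = 2 × 16.09 = 32.2.
Round up to the next whole participant.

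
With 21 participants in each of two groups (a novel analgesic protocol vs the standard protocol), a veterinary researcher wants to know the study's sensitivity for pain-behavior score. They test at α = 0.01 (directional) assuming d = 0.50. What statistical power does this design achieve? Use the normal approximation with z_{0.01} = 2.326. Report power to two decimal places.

power ≈ 0.24

For two equal groups, power = Φ(d·√(n/2) − z_{α}).
d·√(n/2) = 0.50 × √(21/2) = 0.50 × 3.240 = 1.620.
z_β = 1.620 − 2.326 = -0.706.
Power = Φ(-0.706) = 0.240.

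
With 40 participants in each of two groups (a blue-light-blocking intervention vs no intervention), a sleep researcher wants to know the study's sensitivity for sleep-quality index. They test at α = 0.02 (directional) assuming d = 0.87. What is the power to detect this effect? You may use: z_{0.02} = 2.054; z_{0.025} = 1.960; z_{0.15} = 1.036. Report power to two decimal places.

power ≈ 0.97

For two equal groups, power = Φ(d·√(n/2) − z_{α}).
d·√(n/2) = 0.87 × √(40/2) = 0.87 × 4.472 = 3.891.
z_β = 3.891 − 2.054 = 1.837.
Power = Φ(1.837) = 0.967.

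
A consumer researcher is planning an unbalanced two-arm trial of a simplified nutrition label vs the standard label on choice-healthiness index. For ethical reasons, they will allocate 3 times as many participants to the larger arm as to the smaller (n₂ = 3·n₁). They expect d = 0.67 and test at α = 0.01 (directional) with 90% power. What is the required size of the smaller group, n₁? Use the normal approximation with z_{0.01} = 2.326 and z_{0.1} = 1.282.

With allocation ratio k = n₂/n₁ = 3, Var(x̄₁−x̄₂) = σ²(1/n₁ + 1/(k·n₁)) = σ²·(k+1)/(k·n₁).
So n₁ = (1 + 1/k)·((z_{α} + z_β)/d)² = 1.333 × (3.608/0.67)².
n₁ = 1.333 × 29.00 = 38.7.
Round up: n₁ = 39, giving n₂ = 3 × 39 = 117.

n₁ = 39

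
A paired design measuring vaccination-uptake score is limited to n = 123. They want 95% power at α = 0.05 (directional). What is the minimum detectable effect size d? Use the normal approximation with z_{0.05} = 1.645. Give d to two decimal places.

d_min ≈ 0.30

For a single sample (or paired design) of n = 123: d_min = (z_{α} + z_β)/√n.
z-sum = 1.645 + 1.645 = 3.290.
d_min = 3.290 / √123 = 3.290 / 11.091 = 0.297.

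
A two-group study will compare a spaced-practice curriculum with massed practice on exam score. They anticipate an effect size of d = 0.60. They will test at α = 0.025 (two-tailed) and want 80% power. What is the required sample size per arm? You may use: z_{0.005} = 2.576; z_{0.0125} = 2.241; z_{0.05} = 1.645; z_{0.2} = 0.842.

n = 53 per group

For two independent groups with equal n: n = 2·((z_{α/2} + z_β) / d)².
z_{α/2} + z_β = 2.241 + 0.842 = 3.083.
n = 2 × (3.083 / 0.60)² = 2 × 5.138² = 2 × 26.40 = 52.8.
Round up to the next whole participant.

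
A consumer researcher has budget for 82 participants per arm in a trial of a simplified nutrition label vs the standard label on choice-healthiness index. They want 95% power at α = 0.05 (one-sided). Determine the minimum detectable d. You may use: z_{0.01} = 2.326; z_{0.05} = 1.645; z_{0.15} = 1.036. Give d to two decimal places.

For two independent groups of n = 82 each: d_min = (z_{α} + z_β)·√(2/n).
z-sum = 1.645 + 1.645 = 3.290.
d_min = 3.290 × √(2/82) = 3.290 × 0.1562 = 0.514.

d_min ≈ 0.51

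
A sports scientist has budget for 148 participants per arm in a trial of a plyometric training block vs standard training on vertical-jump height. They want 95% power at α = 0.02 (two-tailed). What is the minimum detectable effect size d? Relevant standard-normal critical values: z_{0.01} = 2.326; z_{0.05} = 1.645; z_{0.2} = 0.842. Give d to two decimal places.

d_min ≈ 0.46

For two independent groups of n = 148 each: d_min = (z_{α/2} + z_β)·√(2/n).
z-sum = 2.326 + 1.645 = 3.971.
d_min = 3.971 × √(2/148) = 3.971 × 0.1162 = 0.462.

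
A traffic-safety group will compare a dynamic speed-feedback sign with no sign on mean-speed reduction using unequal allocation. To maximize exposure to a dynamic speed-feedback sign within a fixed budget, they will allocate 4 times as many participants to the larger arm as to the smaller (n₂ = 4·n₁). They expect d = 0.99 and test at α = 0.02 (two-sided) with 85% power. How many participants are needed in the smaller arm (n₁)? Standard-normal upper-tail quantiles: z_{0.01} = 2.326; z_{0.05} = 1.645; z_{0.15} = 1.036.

With allocation ratio k = n₂/n₁ = 4, Var(x̄₁−x̄₂) = σ²(1/n₁ + 1/(k·n₁)) = σ²·(k+1)/(k·n₁).
So n₁ = (1 + 1/k)·((z_{α/2} + z_β)/d)² = 1.250 × (3.362/0.99)².
n₁ = 1.250 × 11.53 = 14.4.
Round up: n₁ = 15, giving n₂ = 4 × 15 = 60.

n₁ = 15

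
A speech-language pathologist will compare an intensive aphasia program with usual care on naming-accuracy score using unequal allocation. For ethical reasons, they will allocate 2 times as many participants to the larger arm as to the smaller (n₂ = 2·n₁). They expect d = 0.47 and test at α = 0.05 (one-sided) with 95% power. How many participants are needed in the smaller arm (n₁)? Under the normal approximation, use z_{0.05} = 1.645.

n₁ = 74

With allocation ratio k = n₂/n₁ = 2, Var(x̄₁−x̄₂) = σ²(1/n₁ + 1/(k·n₁)) = σ²·(k+1)/(k·n₁).
So n₁ = (1 + 1/k)·((z_{α} + z_β)/d)² = 1.500 × (3.290/0.47)².
n₁ = 1.500 × 49.00 = 73.5.
Round up: n₁ = 74, giving n₂ = 2 × 74 = 148.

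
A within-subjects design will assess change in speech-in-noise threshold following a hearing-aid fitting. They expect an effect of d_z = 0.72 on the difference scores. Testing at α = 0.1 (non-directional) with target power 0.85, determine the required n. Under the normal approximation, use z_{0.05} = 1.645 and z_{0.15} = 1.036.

For a paired (one-sample on differences) test: n = ((z_{α/2} + z_β) / d)².
z_{α/2} + z_β = 1.645 + 1.036 = 2.681.
n = (2.681 / 0.72)² = 3.724² = 13.87.
Round up.

n = 14 pairs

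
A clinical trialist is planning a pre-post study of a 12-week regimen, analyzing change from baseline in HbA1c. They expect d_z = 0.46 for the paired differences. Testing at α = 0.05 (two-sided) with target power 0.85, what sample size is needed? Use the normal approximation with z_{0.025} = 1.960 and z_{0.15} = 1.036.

n = 43 pairs

For a paired (one-sample on differences) test: n = ((z_{α/2} + z_β) / d)².
z_{α/2} + z_β = 1.960 + 1.036 = 2.996.
n = (2.996 / 0.46)² = 6.513² = 42.42.
Round up.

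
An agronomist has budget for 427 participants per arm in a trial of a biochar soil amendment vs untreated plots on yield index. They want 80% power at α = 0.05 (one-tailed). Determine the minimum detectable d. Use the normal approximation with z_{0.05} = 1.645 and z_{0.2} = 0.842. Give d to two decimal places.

d_min ≈ 0.17

For two independent groups of n = 427 each: d_min = (z_{α} + z_β)·√(2/n).
z-sum = 1.645 + 0.842 = 2.487.
d_min = 2.487 × √(2/427) = 2.487 × 0.0684 = 0.170.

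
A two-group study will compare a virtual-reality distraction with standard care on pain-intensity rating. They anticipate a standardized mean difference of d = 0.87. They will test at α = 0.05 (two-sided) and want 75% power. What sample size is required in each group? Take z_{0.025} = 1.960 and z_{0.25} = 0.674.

n = 19 per group

For two independent groups with equal n: n = 2·((z_{α/2} + z_β) / d)².
z_{α/2} + z_β = 1.960 + 0.674 = 2.634.
n = 2 × (2.634 / 0.87)² = 2 × 3.028² = 2 × 9.17 = 18.3.
Round up to the next whole participant.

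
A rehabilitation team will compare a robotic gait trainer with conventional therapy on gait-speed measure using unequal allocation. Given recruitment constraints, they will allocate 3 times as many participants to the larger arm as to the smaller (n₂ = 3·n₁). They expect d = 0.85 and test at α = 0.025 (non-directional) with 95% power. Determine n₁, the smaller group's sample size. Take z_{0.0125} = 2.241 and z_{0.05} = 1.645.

With allocation ratio k = n₂/n₁ = 3, Var(x̄₁−x̄₂) = σ²(1/n₁ + 1/(k·n₁)) = σ²·(k+1)/(k·n₁).
So n₁ = (1 + 1/k)·((z_{α/2} + z_β)/d)² = 1.333 × (3.886/0.85)².
n₁ = 1.333 × 20.90 = 27.9.
Round up: n₁ = 28, giving n₂ = 3 × 28 = 84.

n₁ = 28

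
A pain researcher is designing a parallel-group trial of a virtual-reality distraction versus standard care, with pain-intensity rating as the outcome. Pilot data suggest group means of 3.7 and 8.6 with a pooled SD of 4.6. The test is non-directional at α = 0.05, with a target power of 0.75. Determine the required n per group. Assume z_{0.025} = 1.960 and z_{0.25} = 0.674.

n = 13 per group

Cohen's d = |M₁ − M₂| / SD_pooled = |3.7 − 8.6| / 4.6 = 4.9 / 4.6 = 1.065.
For two independent groups with equal n: n = 2·((z_{α/2} + z_β) / d)².
z_{α/2} + z_β = 1.960 + 0.674 = 2.634.
n = 2 × (2.634 / 1.065)² = 2 × 2.473² = 2 × 6.12 = 12.2.
Round up to the next whole participant.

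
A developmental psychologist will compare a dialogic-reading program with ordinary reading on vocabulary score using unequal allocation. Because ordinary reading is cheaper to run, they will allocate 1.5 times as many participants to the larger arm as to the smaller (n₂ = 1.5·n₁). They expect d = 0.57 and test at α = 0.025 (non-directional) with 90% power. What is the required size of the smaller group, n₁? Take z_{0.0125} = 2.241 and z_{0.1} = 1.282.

n₁ = 64

With allocation ratio k = n₂/n₁ = 1.5, Var(x̄₁−x̄₂) = σ²(1/n₁ + 1/(k·n₁)) = σ²·(k+1)/(k·n₁).
So n₁ = (1 + 1/k)·((z_{α/2} + z_β)/d)² = 1.667 × (3.523/0.57)².
n₁ = 1.667 × 38.20 = 63.7.
Round up: n₁ = 64, giving n₂ = 1.5 × 64 = 96.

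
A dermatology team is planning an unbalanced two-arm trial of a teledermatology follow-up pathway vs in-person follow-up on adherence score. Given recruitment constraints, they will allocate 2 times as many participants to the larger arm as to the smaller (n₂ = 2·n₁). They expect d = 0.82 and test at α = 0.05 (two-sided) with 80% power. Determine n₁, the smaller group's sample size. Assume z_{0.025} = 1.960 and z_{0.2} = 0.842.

With allocation ratio k = n₂/n₁ = 2, Var(x̄₁−x̄₂) = σ²(1/n₁ + 1/(k·n₁)) = σ²·(k+1)/(k·n₁).
So n₁ = (1 + 1/k)·((z_{α/2} + z_β)/d)² = 1.500 × (2.802/0.82)².
n₁ = 1.500 × 11.68 = 17.5.
Round up: n₁ = 18, giving n₂ = 2 × 18 = 36.

n₁ = 18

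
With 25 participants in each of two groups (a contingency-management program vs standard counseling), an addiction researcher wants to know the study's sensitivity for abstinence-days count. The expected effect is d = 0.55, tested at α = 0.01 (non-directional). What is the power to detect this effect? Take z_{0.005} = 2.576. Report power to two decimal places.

power ≈ 0.26

For two equal groups, power = Φ(d·√(n/2) − z_{α/2}).
d·√(n/2) = 0.55 × √(25/2) = 0.55 × 3.536 = 1.945.
z_β = 1.945 − 2.576 = -0.631.
Power = Φ(-0.631) = 0.264.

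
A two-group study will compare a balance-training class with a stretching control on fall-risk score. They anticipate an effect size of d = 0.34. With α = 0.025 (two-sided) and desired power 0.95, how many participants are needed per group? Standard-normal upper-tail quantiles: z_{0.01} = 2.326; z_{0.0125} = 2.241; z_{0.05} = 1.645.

n = 262 per group

For two independent groups with equal n: n = 2·((z_{α/2} + z_β) / d)².
z_{α/2} + z_β = 2.241 + 1.645 = 3.886.
n = 2 × (3.886 / 0.34)² = 2 × 11.429² = 2 × 130.63 = 261.3.
Round up to the next whole participant.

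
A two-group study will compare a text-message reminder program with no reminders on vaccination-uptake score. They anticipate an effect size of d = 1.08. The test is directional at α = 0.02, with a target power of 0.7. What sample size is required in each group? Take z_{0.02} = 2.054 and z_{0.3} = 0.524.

For two independent groups with equal n: n = 2·((z_{α} + z_β) / d)².
z_{α} + z_β = 2.054 + 0.524 = 2.578.
n = 2 × (2.578 / 1.08)² = 2 × 2.387² = 2 × 5.70 = 11.4.
Round up to the next whole participant.

n = 12 per group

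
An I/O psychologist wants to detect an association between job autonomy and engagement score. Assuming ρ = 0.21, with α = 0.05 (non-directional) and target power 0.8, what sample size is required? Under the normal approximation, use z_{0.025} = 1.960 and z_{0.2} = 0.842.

Fisher's z: C = ½·ln((1+r)/(1−r)) = ½·ln(1.5316) = 0.2132.
n = ((z_{α/2} + z_β)/C)² + 3.
(1.960 + 0.842) / 0.2132 = 2.802 / 0.2132 = 13.143.
n = 13.143² + 3 = 172.73 + 3 = 175.7.
Round up.

n = 176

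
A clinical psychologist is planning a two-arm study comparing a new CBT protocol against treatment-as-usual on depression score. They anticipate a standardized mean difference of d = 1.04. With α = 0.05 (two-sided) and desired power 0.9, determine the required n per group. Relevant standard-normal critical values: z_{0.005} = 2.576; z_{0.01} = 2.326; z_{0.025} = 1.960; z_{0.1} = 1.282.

n = 20 per group

For two independent groups with equal n: n = 2·((z_{α/2} + z_β) / d)².
z_{α/2} + z_β = 1.960 + 1.282 = 3.242.
n = 2 × (3.242 / 1.04)² = 2 × 3.117² = 2 × 9.72 = 19.4.
Round up to the next whole participant.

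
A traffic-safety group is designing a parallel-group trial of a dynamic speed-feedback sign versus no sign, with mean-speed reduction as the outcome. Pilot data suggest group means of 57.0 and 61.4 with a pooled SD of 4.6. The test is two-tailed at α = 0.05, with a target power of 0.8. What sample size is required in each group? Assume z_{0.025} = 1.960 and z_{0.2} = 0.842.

Cohen's d = |M₁ − M₂| / SD_pooled = |57.0 − 61.4| / 4.6 = 4.4 / 4.6 = 0.957.
For two independent groups with equal n: n = 2·((z_{α/2} + z_β) / d)².
z_{α/2} + z_β = 1.960 + 0.842 = 2.802.
n = 2 × (2.802 / 0.957)² = 2 × 2.928² = 2 × 8.57 = 17.1.
Round up to the next whole participant.

n = 18 per group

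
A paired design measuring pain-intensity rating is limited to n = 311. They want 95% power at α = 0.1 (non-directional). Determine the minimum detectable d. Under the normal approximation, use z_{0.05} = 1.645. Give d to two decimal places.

d_min ≈ 0.19

For a single sample (or paired design) of n = 311: d_min = (z_{α/2} + z_β)/√n.
z-sum = 1.645 + 1.645 = 3.290.
d_min = 3.290 / √311 = 3.290 / 17.635 = 0.187.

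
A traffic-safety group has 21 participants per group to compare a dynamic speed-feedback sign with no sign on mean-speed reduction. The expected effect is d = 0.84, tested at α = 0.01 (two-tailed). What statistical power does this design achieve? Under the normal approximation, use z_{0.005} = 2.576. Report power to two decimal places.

power ≈ 0.56

For two equal groups, power = Φ(d·√(n/2) − z_{α/2}).
d·√(n/2) = 0.84 × √(21/2) = 0.84 × 3.240 = 2.722.
z_β = 2.722 − 2.576 = 0.146.
Power = Φ(0.146) = 0.558.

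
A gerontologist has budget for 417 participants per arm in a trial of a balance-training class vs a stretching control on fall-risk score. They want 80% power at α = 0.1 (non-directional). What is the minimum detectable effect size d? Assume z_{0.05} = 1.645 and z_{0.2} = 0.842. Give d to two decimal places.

For two independent groups of n = 417 each: d_min = (z_{α/2} + z_β)·√(2/n).
z-sum = 1.645 + 0.842 = 2.487.
d_min = 2.487 × √(2/417) = 2.487 × 0.0693 = 0.172.

d_min ≈ 0.17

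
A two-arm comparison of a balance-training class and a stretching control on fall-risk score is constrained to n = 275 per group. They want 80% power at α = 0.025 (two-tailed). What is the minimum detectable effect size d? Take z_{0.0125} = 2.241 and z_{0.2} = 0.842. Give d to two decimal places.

For two independent groups of n = 275 each: d_min = (z_{α/2} + z_β)·√(2/n).
z-sum = 2.241 + 0.842 = 3.083.
d_min = 3.083 × √(2/275) = 3.083 × 0.0853 = 0.263.

d_min ≈ 0.26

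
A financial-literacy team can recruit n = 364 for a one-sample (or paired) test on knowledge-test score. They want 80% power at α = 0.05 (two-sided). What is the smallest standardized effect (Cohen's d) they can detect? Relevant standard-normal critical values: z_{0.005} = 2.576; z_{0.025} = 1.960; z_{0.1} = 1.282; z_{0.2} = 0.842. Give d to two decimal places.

d_min ≈ 0.15

For a single sample (or paired design) of n = 364: d_min = (z_{α/2} + z_β)/√n.
z-sum = 1.960 + 0.842 = 2.802.
d_min = 2.802 / √364 = 2.802 / 19.079 = 0.147.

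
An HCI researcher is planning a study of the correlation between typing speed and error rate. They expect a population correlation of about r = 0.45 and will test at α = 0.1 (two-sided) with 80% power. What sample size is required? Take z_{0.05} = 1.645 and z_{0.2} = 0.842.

n = 30

Fisher's z: C = ½·ln((1+r)/(1−r)) = ½·ln(2.6364) = 0.4847.
n = ((z_{α/2} + z_β)/C)² + 3.
(1.645 + 0.842) / 0.4847 = 2.487 / 0.4847 = 5.131.
n = 5.131² + 3 = 26.33 + 3 = 29.3.
Round up.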